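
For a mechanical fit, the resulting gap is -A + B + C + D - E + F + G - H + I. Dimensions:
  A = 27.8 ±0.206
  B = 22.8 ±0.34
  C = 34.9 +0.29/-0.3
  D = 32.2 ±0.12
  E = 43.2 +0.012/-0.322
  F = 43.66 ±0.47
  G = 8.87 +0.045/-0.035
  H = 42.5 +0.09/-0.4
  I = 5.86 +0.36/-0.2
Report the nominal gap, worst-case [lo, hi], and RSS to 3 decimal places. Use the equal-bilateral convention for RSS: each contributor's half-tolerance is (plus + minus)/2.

Stack each dimension's contribution:
  -A: nom -27.800 → Σnom=-27.800; wc +0.206/-0.206 → slack +0.206/-0.206; half-tol=0.206, Σhalf²=0.042436
  +B: nom +22.800 → Σnom=-5.000; wc +0.340/-0.340 → slack +0.546/-0.546; half-tol=0.340, Σhalf²=0.158036
  +C: nom +34.900 → Σnom=29.900; wc +0.290/-0.300 → slack +0.836/-0.846; half-tol=0.295, Σhalf²=0.245061
  +D: nom +32.200 → Σnom=62.100; wc +0.120/-0.120 → slack +0.956/-0.966; half-tol=0.120, Σhalf²=0.259461
  -E: nom -43.200 → Σnom=18.900; wc +0.322/-0.012 → slack +1.278/-0.978; half-tol=0.167, Σhalf²=0.287350
  +F: nom +43.660 → Σnom=62.560; wc +0.470/-0.470 → slack +1.748/-1.448; half-tol=0.470, Σhalf²=0.508250
  +G: nom +8.870 → Σnom=71.430; wc +0.045/-0.035 → slack +1.793/-1.483; half-tol=0.040, Σhalf²=0.509850
  -H: nom -42.500 → Σnom=28.930; wc +0.400/-0.090 → slack +2.193/-1.573; half-tol=0.245, Σhalf²=0.569875
  +I: nom +5.860 → Σnom=34.790; wc +0.360/-0.200 → slack +2.553/-1.773; half-tol=0.280, Σhalf²=0.648275
Nominal = 34.790. Worst-case = [34.790 - 1.773, 34.790 + 2.553] = [33.017, 37.343]. RSS = √0.648275 = 0.805.

nominal=34.790 wc=[33.017,37.343] rss=0.805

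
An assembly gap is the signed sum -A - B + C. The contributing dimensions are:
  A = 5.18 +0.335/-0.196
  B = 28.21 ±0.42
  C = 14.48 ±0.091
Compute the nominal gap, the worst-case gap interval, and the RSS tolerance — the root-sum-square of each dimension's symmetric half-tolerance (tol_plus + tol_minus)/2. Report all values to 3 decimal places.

nominal=-18.910 wc=[-19.756,-18.203] rss=0.505

Stack each dimension's contribution:
  -A: nom -5.180 → Σnom=-5.180; wc +0.196/-0.335 → slack +0.196/-0.335; half-tol=0.266, Σhalf²=0.070490
  -B: nom -28.210 → Σnom=-33.390; wc +0.420/-0.420 → slack +0.616/-0.755; half-tol=0.420, Σhalf²=0.246890
  +C: nom +14.480 → Σnom=-18.910; wc +0.091/-0.091 → slack +0.707/-0.846; half-tol=0.091, Σhalf²=0.255171
Nominal = -18.910. Worst-case = [-18.910 - 0.846, -18.910 + 0.707] = [-19.756, -18.203]. RSS = √0.255171 = 0.505.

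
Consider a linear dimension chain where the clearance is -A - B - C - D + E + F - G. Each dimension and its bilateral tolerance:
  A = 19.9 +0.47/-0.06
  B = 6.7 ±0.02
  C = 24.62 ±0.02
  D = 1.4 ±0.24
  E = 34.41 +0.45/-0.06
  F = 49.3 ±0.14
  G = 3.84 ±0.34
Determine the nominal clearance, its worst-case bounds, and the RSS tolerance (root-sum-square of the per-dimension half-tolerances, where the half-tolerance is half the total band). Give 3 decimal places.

nominal=27.250 wc=[25.960,28.520] rss=0.573

Stack each dimension's contribution:
  -A: nom -19.900 → Σnom=-19.900; wc +0.060/-0.470 → slack +0.060/-0.470; half-tol=0.265, Σhalf²=0.070225
  -B: nom -6.700 → Σnom=-26.600; wc +0.020/-0.020 → slack +0.080/-0.490; half-tol=0.020, Σhalf²=0.070625
  -C: nom -24.620 → Σnom=-51.220; wc +0.020/-0.020 → slack +0.100/-0.510; half-tol=0.020, Σhalf²=0.071025
  -D: nom -1.400 → Σnom=-52.620; wc +0.240/-0.240 → slack +0.340/-0.750; half-tol=0.240, Σhalf²=0.128625
  +E: nom +34.410 → Σnom=-18.210; wc +0.450/-0.060 → slack +0.790/-0.810; half-tol=0.255, Σhalf²=0.193650
  +F: nom +49.300 → Σnom=31.090; wc +0.140/-0.140 → slack +0.930/-0.950; half-tol=0.140, Σhalf²=0.213250
  -G: nom -3.840 → Σnom=27.250; wc +0.340/-0.340 → slack +1.270/-1.290; half-tol=0.340, Σhalf²=0.328850
Nominal = 27.250. Worst-case = [27.250 - 1.290, 27.250 + 1.270] = [25.960, 28.520]. RSS = √0.328850 = 0.573.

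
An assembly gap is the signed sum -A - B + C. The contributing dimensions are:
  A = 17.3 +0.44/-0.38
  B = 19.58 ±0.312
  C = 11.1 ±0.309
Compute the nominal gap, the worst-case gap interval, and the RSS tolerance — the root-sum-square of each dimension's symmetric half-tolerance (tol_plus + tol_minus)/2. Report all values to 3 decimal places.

nominal=-25.780 wc=[-26.841,-24.779] rss=0.601

Stack each dimension's contribution:
  -A: nom -17.300 → Σnom=-17.300; wc +0.380/-0.440 → slack +0.380/-0.440; half-tol=0.410, Σhalf²=0.168100
  -B: nom -19.580 → Σnom=-36.880; wc +0.312/-0.312 → slack +0.692/-0.752; half-tol=0.312, Σhalf²=0.265444
  +C: nom +11.100 → Σnom=-25.780; wc +0.309/-0.309 → slack +1.001/-1.061; half-tol=0.309, Σhalf²=0.360925
Nominal = -25.780. Worst-case = [-25.780 - 1.061, -25.780 + 1.001] = [-26.841, -24.779]. RSS = √0.360925 = 0.601.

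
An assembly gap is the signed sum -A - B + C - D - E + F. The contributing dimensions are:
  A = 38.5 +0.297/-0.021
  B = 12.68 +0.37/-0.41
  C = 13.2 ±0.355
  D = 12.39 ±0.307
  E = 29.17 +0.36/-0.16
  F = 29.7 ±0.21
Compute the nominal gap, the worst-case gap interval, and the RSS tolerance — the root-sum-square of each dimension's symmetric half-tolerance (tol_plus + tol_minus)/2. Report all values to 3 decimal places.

nominal=-49.840 wc=[-51.739,-48.377] rss=0.714

Stack each dimension's contribution:
  -A: nom -38.500 → Σnom=-38.500; wc +0.021/-0.297 → slack +0.021/-0.297; half-tol=0.159, Σhalf²=0.025281
  -B: nom -12.680 → Σnom=-51.180; wc +0.410/-0.370 → slack +0.431/-0.667; half-tol=0.390, Σhalf²=0.177381
  +C: nom +13.200 → Σnom=-37.980; wc +0.355/-0.355 → slack +0.786/-1.022; half-tol=0.355, Σhalf²=0.303406
  -D: nom -12.390 → Σnom=-50.370; wc +0.307/-0.307 → slack +1.093/-1.329; half-tol=0.307, Σhalf²=0.397655
  -E: nom -29.170 → Σnom=-79.540; wc +0.160/-0.360 → slack +1.253/-1.689; half-tol=0.260, Σhalf²=0.465255
  +F: nom +29.700 → Σnom=-49.840; wc +0.210/-0.210 → slack +1.463/-1.899; half-tol=0.210, Σhalf²=0.509355
Nominal = -49.840. Worst-case = [-49.840 - 1.899, -49.840 + 1.463] = [-51.739, -48.377]. RSS = √0.509355 = 0.714.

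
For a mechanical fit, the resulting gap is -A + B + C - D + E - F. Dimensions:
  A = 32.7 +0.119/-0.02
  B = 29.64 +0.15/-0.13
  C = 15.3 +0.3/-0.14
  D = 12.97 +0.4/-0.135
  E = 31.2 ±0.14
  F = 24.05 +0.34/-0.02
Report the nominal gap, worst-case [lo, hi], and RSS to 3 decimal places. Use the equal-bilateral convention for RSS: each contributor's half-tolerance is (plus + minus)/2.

nominal=6.420 wc=[5.151,7.185] rss=0.443

Stack each dimension's contribution:
  -A: nom -32.700 → Σnom=-32.700; wc +0.020/-0.119 → slack +0.020/-0.119; half-tol=0.069, Σhalf²=0.004830
  +B: nom +29.640 → Σnom=-3.060; wc +0.150/-0.130 → slack +0.170/-0.249; half-tol=0.140, Σhalf²=0.024430
  +C: nom +15.300 → Σnom=12.240; wc +0.300/-0.140 → slack +0.470/-0.389; half-tol=0.220, Σhalf²=0.072830
  -D: nom -12.970 → Σnom=-0.730; wc +0.135/-0.400 → slack +0.605/-0.789; half-tol=0.268, Σhalf²=0.144387
  +E: nom +31.200 → Σnom=30.470; wc +0.140/-0.140 → slack +0.745/-0.929; half-tol=0.140, Σhalf²=0.163987
  -F: nom -24.050 → Σnom=6.420; wc +0.020/-0.340 → slack +0.765/-1.269; half-tol=0.180, Σhalf²=0.196387
Nominal = 6.420. Worst-case = [6.420 - 1.269, 6.420 + 0.765] = [5.151, 7.185]. RSS = √0.196387 = 0.443.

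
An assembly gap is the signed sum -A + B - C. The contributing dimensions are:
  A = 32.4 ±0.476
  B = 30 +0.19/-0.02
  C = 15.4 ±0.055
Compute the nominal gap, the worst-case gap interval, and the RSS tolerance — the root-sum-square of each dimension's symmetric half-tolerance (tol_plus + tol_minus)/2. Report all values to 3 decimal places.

nominal=-17.800 wc=[-18.351,-17.079] rss=0.491

Stack each dimension's contribution:
  -A: nom -32.400 → Σnom=-32.400; wc +0.476/-0.476 → slack +0.476/-0.476; half-tol=0.476, Σhalf²=0.226576
  +B: nom +30.000 → Σnom=-2.400; wc +0.190/-0.020 → slack +0.666/-0.496; half-tol=0.105, Σhalf²=0.237601
  -C: nom -15.400 → Σnom=-17.800; wc +0.055/-0.055 → slack +0.721/-0.551; half-tol=0.055, Σhalf²=0.240626
Nominal = -17.800. Worst-case = [-17.800 - 0.551, -17.800 + 0.721] = [-18.351, -17.079]. RSS = √0.240626 = 0.491.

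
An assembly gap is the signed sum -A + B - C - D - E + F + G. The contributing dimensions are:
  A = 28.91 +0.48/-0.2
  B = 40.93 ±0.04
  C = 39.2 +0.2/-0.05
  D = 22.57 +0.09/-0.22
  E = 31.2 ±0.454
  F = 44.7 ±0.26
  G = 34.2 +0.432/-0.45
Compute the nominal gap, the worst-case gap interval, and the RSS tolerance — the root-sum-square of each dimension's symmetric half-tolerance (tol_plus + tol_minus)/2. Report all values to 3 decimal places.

nominal=-2.050 wc=[-4.024,-0.394] rss=0.791

Stack each dimension's contribution:
  -A: nom -28.910 → Σnom=-28.910; wc +0.200/-0.480 → slack +0.200/-0.480; half-tol=0.340, Σhalf²=0.115600
  +B: nom +40.930 → Σnom=12.020; wc +0.040/-0.040 → slack +0.240/-0.520; half-tol=0.040, Σhalf²=0.117200
  -C: nom -39.200 → Σnom=-27.180; wc +0.050/-0.200 → slack +0.290/-0.720; half-tol=0.125, Σhalf²=0.132825
  -D: nom -22.570 → Σnom=-49.750; wc +0.220/-0.090 → slack +0.510/-0.810; half-tol=0.155, Σhalf²=0.156850
  -E: nom -31.200 → Σnom=-80.950; wc +0.454/-0.454 → slack +0.964/-1.264; half-tol=0.454, Σhalf²=0.362966
  +F: nom +44.700 → Σnom=-36.250; wc +0.260/-0.260 → slack +1.224/-1.524; half-tol=0.260, Σhalf²=0.430566
  +G: nom +34.200 → Σnom=-2.050; wc +0.432/-0.450 → slack +1.656/-1.974; half-tol=0.441, Σhalf²=0.625047
Nominal = -2.050. Worst-case = [-2.050 - 1.974, -2.050 + 1.656] = [-4.024, -0.394]. RSS = √0.625047 = 0.791.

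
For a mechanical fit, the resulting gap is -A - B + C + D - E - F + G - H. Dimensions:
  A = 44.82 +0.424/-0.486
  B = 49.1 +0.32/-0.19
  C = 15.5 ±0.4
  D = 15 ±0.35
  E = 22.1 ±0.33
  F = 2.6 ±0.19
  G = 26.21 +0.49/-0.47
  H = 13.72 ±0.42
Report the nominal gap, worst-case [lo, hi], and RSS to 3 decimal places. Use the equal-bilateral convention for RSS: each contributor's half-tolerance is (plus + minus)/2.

Stack each dimension's contribution:
  -A: nom -44.820 → Σnom=-44.820; wc +0.486/-0.424 → slack +0.486/-0.424; half-tol=0.455, Σhalf²=0.207025
  -B: nom -49.100 → Σnom=-93.920; wc +0.190/-0.320 → slack +0.676/-0.744; half-tol=0.255, Σhalf²=0.272050
  +C: nom +15.500 → Σnom=-78.420; wc +0.400/-0.400 → slack +1.076/-1.144; half-tol=0.400, Σhalf²=0.432050
  +D: nom +15.000 → Σnom=-63.420; wc +0.350/-0.350 → slack +1.426/-1.494; half-tol=0.350, Σhalf²=0.554550
  -E: nom -22.100 → Σnom=-85.520; wc +0.330/-0.330 → slack +1.756/-1.824; half-tol=0.330, Σhalf²=0.663450
  -F: nom -2.600 → Σnom=-88.120; wc +0.190/-0.190 → slack +1.946/-2.014; half-tol=0.190, Σhalf²=0.699550
  +G: nom +26.210 → Σnom=-61.910; wc +0.490/-0.470 → slack +2.436/-2.484; half-tol=0.480, Σhalf²=0.929950
  -H: nom -13.720 → Σnom=-75.630; wc +0.420/-0.420 → slack +2.856/-2.904; half-tol=0.420, Σhalf²=1.106350
Nominal = -75.630. Worst-case = [-75.630 - 2.904, -75.630 + 2.856] = [-78.534, -72.774]. RSS = √1.106350 = 1.052.

nominal=-75.630 wc=[-78.534,-72.774] rss=1.052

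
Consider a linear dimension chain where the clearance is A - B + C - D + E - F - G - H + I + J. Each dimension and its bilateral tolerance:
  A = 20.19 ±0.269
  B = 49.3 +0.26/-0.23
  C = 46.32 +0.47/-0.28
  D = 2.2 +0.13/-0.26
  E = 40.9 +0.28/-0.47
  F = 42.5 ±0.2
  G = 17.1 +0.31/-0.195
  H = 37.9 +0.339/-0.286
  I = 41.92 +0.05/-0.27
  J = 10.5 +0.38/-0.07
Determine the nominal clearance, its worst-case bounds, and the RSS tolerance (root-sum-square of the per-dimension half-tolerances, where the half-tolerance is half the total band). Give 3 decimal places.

nominal=10.830 wc=[8.232,13.450] rss=0.854

Stack each dimension's contribution:
  +A: nom +20.190 → Σnom=20.190; wc +0.269/-0.269 → slack +0.269/-0.269; half-tol=0.269, Σhalf²=0.072361
  -B: nom -49.300 → Σnom=-29.110; wc +0.230/-0.260 → slack +0.499/-0.529; half-tol=0.245, Σhalf²=0.132386
  +C: nom +46.320 → Σnom=17.210; wc +0.470/-0.280 → slack +0.969/-0.809; half-tol=0.375, Σhalf²=0.273011
  -D: nom -2.200 → Σnom=15.010; wc +0.260/-0.130 → slack +1.229/-0.939; half-tol=0.195, Σhalf²=0.311036
  +E: nom +40.900 → Σnom=55.910; wc +0.280/-0.470 → slack +1.509/-1.409; half-tol=0.375, Σhalf²=0.451661
  -F: nom -42.500 → Σnom=13.410; wc +0.200/-0.200 → slack +1.709/-1.609; half-tol=0.200, Σhalf²=0.491661
  -G: nom -17.100 → Σnom=-3.690; wc +0.195/-0.310 → slack +1.904/-1.919; half-tol=0.253, Σhalf²=0.555417
  -H: nom -37.900 → Σnom=-41.590; wc +0.286/-0.339 → slack +2.190/-2.258; half-tol=0.312, Σhalf²=0.653073
  +I: nom +41.920 → Σnom=0.330; wc +0.050/-0.270 → slack +2.240/-2.528; half-tol=0.160, Σhalf²=0.678673
  +J: nom +10.500 → Σnom=10.830; wc +0.380/-0.070 → slack +2.620/-2.598; half-tol=0.225, Σhalf²=0.729298
Nominal = 10.830. Worst-case = [10.830 - 2.598, 10.830 + 2.620] = [8.232, 13.450]. RSS = √0.729298 = 0.854.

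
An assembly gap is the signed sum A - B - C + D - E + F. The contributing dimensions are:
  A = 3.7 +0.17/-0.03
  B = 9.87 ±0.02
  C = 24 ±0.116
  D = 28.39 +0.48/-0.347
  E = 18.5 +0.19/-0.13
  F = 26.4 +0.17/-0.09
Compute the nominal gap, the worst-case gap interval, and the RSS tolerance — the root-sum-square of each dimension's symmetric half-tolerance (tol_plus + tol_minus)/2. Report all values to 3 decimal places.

nominal=6.120 wc=[5.327,7.206] rss=0.487

Stack each dimension's contribution:
  +A: nom +3.700 → Σnom=3.700; wc +0.170/-0.030 → slack +0.170/-0.030; half-tol=0.100, Σhalf²=0.010000
  -B: nom -9.870 → Σnom=-6.170; wc +0.020/-0.020 → slack +0.190/-0.050; half-tol=0.020, Σhalf²=0.010400
  -C: nom -24.000 → Σnom=-30.170; wc +0.116/-0.116 → slack +0.306/-0.166; half-tol=0.116, Σhalf²=0.023856
  +D: nom +28.390 → Σnom=-1.780; wc +0.480/-0.347 → slack +0.786/-0.513; half-tol=0.413, Σhalf²=0.194838
  -E: nom -18.500 → Σnom=-20.280; wc +0.130/-0.190 → slack +0.916/-0.703; half-tol=0.160, Σhalf²=0.220438
  +F: nom +26.400 → Σnom=6.120; wc +0.170/-0.090 → slack +1.086/-0.793; half-tol=0.130, Σhalf²=0.237338
Nominal = 6.120. Worst-case = [6.120 - 0.793, 6.120 + 1.086] = [5.327, 7.206]. RSS = √0.237338 = 0.487.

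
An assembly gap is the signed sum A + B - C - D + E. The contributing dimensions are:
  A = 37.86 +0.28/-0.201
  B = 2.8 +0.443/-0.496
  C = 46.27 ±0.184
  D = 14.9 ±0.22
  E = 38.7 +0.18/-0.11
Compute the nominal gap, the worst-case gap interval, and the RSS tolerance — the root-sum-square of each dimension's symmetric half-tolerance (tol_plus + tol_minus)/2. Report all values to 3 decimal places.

Stack each dimension's contribution:
  +A: nom +37.860 → Σnom=37.860; wc +0.280/-0.201 → slack +0.280/-0.201; half-tol=0.241, Σhalf²=0.057840
  +B: nom +2.800 → Σnom=40.660; wc +0.443/-0.496 → slack +0.723/-0.697; half-tol=0.470, Σhalf²=0.278271
  -C: nom -46.270 → Σnom=-5.610; wc +0.184/-0.184 → slack +0.907/-0.881; half-tol=0.184, Σhalf²=0.312127
  -D: nom -14.900 → Σnom=-20.510; wc +0.220/-0.220 → slack +1.127/-1.101; half-tol=0.220, Σhalf²=0.360527
  +E: nom +38.700 → Σnom=18.190; wc +0.180/-0.110 → slack +1.307/-1.211; half-tol=0.145, Σhalf²=0.381552
Nominal = 18.190. Worst-case = [18.190 - 1.211, 18.190 + 1.307] = [16.979, 19.497]. RSS = √0.381552 = 0.618.

nominal=18.190 wc=[16.979,19.497] rss=0.618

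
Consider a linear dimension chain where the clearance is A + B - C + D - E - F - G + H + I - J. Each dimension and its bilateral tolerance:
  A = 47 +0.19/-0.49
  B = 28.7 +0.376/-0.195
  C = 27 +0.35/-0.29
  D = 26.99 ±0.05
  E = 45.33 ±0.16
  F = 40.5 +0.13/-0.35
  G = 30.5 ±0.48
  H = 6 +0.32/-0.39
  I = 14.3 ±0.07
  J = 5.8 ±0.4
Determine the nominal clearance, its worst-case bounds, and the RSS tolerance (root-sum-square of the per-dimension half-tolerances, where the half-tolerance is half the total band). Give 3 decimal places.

nominal=-26.140 wc=[-28.855,-23.454] rss=0.952

Stack each dimension's contribution:
  +A: nom +47.000 → Σnom=47.000; wc +0.190/-0.490 → slack +0.190/-0.490; half-tol=0.340, Σhalf²=0.115600
  +B: nom +28.700 → Σnom=75.700; wc +0.376/-0.195 → slack +0.566/-0.685; half-tol=0.285, Σhalf²=0.197110
  -C: nom -27.000 → Σnom=48.700; wc +0.290/-0.350 → slack +0.856/-1.035; half-tol=0.320, Σhalf²=0.299510
  +D: nom +26.990 → Σnom=75.690; wc +0.050/-0.050 → slack +0.906/-1.085; half-tol=0.050, Σhalf²=0.302010
  -E: nom -45.330 → Σnom=30.360; wc +0.160/-0.160 → slack +1.066/-1.245; half-tol=0.160, Σhalf²=0.327610
  -F: nom -40.500 → Σnom=-10.140; wc +0.350/-0.130 → slack +1.416/-1.375; half-tol=0.240, Σhalf²=0.385210
  -G: nom -30.500 → Σnom=-40.640; wc +0.480/-0.480 → slack +1.896/-1.855; half-tol=0.480, Σhalf²=0.615610
  +H: nom +6.000 → Σnom=-34.640; wc +0.320/-0.390 → slack +2.216/-2.245; half-tol=0.355, Σhalf²=0.741635
  +I: nom +14.300 → Σnom=-20.340; wc +0.070/-0.070 → slack +2.286/-2.315; half-tol=0.070, Σhalf²=0.746535
  -J: nom -5.800 → Σnom=-26.140; wc +0.400/-0.400 → slack +2.686/-2.715; half-tol=0.400, Σhalf²=0.906535
Nominal = -26.140. Worst-case = [-26.140 - 2.715, -26.140 + 2.686] = [-28.855, -23.454]. RSS = √0.906535 = 0.952.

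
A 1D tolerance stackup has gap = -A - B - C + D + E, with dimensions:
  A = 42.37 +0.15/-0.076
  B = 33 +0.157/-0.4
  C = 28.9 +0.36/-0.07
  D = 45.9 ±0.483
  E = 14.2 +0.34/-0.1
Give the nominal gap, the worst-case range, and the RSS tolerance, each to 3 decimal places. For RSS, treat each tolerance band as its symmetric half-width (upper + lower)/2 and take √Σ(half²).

Stack each dimension's contribution:
  -A: nom -42.370 → Σnom=-42.370; wc +0.076/-0.150 → slack +0.076/-0.150; half-tol=0.113, Σhalf²=0.012769
  -B: nom -33.000 → Σnom=-75.370; wc +0.400/-0.157 → slack +0.476/-0.307; half-tol=0.279, Σhalf²=0.090331
  -C: nom -28.900 → Σnom=-104.270; wc +0.070/-0.360 → slack +0.546/-0.667; half-tol=0.215, Σhalf²=0.136556
  +D: nom +45.900 → Σnom=-58.370; wc +0.483/-0.483 → slack +1.029/-1.150; half-tol=0.483, Σhalf²=0.369845
  +E: nom +14.200 → Σnom=-44.170; wc +0.340/-0.100 → slack +1.369/-1.250; half-tol=0.220, Σhalf²=0.418245
Nominal = -44.170. Worst-case = [-44.170 - 1.250, -44.170 + 1.369] = [-45.420, -42.801]. RSS = √0.418245 = 0.647.

nominal=-44.170 wc=[-45.420,-42.801] rss=0.647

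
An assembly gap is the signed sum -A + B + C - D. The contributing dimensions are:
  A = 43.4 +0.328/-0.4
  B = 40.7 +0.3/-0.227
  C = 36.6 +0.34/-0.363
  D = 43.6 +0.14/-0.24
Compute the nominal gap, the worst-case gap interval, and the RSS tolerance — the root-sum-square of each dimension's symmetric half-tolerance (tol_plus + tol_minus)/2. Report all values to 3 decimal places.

Stack each dimension's contribution:
  -A: nom -43.400 → Σnom=-43.400; wc +0.400/-0.328 → slack +0.400/-0.328; half-tol=0.364, Σhalf²=0.132496
  +B: nom +40.700 → Σnom=-2.700; wc +0.300/-0.227 → slack +0.700/-0.555; half-tol=0.264, Σhalf²=0.201928
  +C: nom +36.600 → Σnom=33.900; wc +0.340/-0.363 → slack +1.040/-0.918; half-tol=0.352, Σhalf²=0.325481
  -D: nom -43.600 → Σnom=-9.700; wc +0.240/-0.140 → slack +1.280/-1.058; half-tol=0.190, Σhalf²=0.361581
Nominal = -9.700. Worst-case = [-9.700 - 1.058, -9.700 + 1.280] = [-10.758, -8.420]. RSS = √0.361581 = 0.601.

nominal=-9.700 wc=[-10.758,-8.420] rss=0.601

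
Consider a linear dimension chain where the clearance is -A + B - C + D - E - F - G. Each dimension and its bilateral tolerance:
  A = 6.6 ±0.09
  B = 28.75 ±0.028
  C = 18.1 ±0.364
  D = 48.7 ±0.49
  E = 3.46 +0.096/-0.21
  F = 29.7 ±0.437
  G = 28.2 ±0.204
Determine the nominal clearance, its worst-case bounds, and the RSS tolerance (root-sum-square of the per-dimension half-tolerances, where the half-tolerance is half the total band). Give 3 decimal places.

nominal=-8.610 wc=[-10.319,-6.787] rss=0.798

Stack each dimension's contribution:
  -A: nom -6.600 → Σnom=-6.600; wc +0.090/-0.090 → slack +0.090/-0.090; half-tol=0.090, Σhalf²=0.008100
  +B: nom +28.750 → Σnom=22.150; wc +0.028/-0.028 → slack +0.118/-0.118; half-tol=0.028, Σhalf²=0.008884
  -C: nom -18.100 → Σnom=4.050; wc +0.364/-0.364 → slack +0.482/-0.482; half-tol=0.364, Σhalf²=0.141380
  +D: nom +48.700 → Σnom=52.750; wc +0.490/-0.490 → slack +0.972/-0.972; half-tol=0.490, Σhalf²=0.381480
  -E: nom -3.460 → Σnom=49.290; wc +0.210/-0.096 → slack +1.182/-1.068; half-tol=0.153, Σhalf²=0.404889
  -F: nom -29.700 → Σnom=19.590; wc +0.437/-0.437 → slack +1.619/-1.505; half-tol=0.437, Σhalf²=0.595858
  -G: nom -28.200 → Σnom=-8.610; wc +0.204/-0.204 → slack +1.823/-1.709; half-tol=0.204, Σhalf²=0.637474
Nominal = -8.610. Worst-case = [-8.610 - 1.709, -8.610 + 1.823] = [-10.319, -6.787]. RSS = √0.637474 = 0.798.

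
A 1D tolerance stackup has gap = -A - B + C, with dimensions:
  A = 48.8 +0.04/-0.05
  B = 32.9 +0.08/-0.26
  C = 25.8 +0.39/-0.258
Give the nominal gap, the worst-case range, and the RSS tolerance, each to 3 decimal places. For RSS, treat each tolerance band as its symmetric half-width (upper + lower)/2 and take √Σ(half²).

nominal=-55.900 wc=[-56.278,-55.200] rss=0.369

Stack each dimension's contribution:
  -A: nom -48.800 → Σnom=-48.800; wc +0.050/-0.040 → slack +0.050/-0.040; half-tol=0.045, Σhalf²=0.002025
  -B: nom -32.900 → Σnom=-81.700; wc +0.260/-0.080 → slack +0.310/-0.120; half-tol=0.170, Σhalf²=0.030925
  +C: nom +25.800 → Σnom=-55.900; wc +0.390/-0.258 → slack +0.700/-0.378; half-tol=0.324, Σhalf²=0.135901
Nominal = -55.900. Worst-case = [-55.900 - 0.378, -55.900 + 0.700] = [-56.278, -55.200]. RSS = √0.135901 = 0.369.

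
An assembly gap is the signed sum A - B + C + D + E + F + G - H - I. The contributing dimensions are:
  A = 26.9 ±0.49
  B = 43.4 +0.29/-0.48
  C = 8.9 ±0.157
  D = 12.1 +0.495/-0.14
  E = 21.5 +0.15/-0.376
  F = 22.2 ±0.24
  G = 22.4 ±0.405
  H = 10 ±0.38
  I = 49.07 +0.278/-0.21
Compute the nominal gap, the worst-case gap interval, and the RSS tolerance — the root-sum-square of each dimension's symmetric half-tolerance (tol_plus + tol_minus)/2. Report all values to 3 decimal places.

Stack each dimension's contribution:
  +A: nom +26.900 → Σnom=26.900; wc +0.490/-0.490 → slack +0.490/-0.490; half-tol=0.490, Σhalf²=0.240100
  -B: nom -43.400 → Σnom=-16.500; wc +0.480/-0.290 → slack +0.970/-0.780; half-tol=0.385, Σhalf²=0.388325
  +C: nom +8.900 → Σnom=-7.600; wc +0.157/-0.157 → slack +1.127/-0.937; half-tol=0.157, Σhalf²=0.412974
  +D: nom +12.100 → Σnom=4.500; wc +0.495/-0.140 → slack +1.622/-1.077; half-tol=0.318, Σhalf²=0.513780
  +E: nom +21.500 → Σnom=26.000; wc +0.150/-0.376 → slack +1.772/-1.453; half-tol=0.263, Σhalf²=0.582949
  +F: nom +22.200 → Σnom=48.200; wc +0.240/-0.240 → slack +2.012/-1.693; half-tol=0.240, Σhalf²=0.640549
  +G: nom +22.400 → Σnom=70.600; wc +0.405/-0.405 → slack +2.417/-2.098; half-tol=0.405, Σhalf²=0.804574
  -H: nom -10.000 → Σnom=60.600; wc +0.380/-0.380 → slack +2.797/-2.478; half-tol=0.380, Σhalf²=0.948974
  -I: nom -49.070 → Σnom=11.530; wc +0.210/-0.278 → slack +3.007/-2.756; half-tol=0.244, Σhalf²=1.008510
Nominal = 11.530. Worst-case = [11.530 - 2.756, 11.530 + 3.007] = [8.774, 14.537]. RSS = √1.008510 = 1.004.

nominal=11.530 wc=[8.774,14.537] rss=1.004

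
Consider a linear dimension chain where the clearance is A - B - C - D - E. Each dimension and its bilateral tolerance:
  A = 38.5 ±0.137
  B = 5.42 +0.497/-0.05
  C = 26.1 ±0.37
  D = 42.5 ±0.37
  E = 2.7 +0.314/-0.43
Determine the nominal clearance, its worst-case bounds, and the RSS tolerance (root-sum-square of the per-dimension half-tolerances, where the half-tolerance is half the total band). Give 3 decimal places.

nominal=-38.220 wc=[-39.908,-36.863] rss=0.711

Stack each dimension's contribution:
  +A: nom +38.500 → Σnom=38.500; wc +0.137/-0.137 → slack +0.137/-0.137; half-tol=0.137, Σhalf²=0.018769
  -B: nom -5.420 → Σnom=33.080; wc +0.050/-0.497 → slack +0.187/-0.634; half-tol=0.274, Σhalf²=0.093571
  -C: nom -26.100 → Σnom=6.980; wc +0.370/-0.370 → slack +0.557/-1.004; half-tol=0.370, Σhalf²=0.230471
  -D: nom -42.500 → Σnom=-35.520; wc +0.370/-0.370 → slack +0.927/-1.374; half-tol=0.370, Σhalf²=0.367371
  -E: nom -2.700 → Σnom=-38.220; wc +0.430/-0.314 → slack +1.357/-1.688; half-tol=0.372, Σhalf²=0.505755
Nominal = -38.220. Worst-case = [-38.220 - 1.688, -38.220 + 1.357] = [-39.908, -36.863]. RSS = √0.505755 = 0.711.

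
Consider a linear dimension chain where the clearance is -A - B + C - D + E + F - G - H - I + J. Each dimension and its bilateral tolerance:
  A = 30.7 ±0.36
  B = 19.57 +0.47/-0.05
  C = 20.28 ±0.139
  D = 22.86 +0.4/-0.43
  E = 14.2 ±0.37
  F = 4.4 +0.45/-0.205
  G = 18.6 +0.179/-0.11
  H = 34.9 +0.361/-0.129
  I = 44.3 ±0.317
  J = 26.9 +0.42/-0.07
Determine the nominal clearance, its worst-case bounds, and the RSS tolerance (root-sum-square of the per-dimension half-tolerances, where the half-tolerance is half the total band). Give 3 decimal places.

nominal=-105.150 wc=[-108.021,-102.375] rss=0.935

Stack each dimension's contribution:
  -A: nom -30.700 → Σnom=-30.700; wc +0.360/-0.360 → slack +0.360/-0.360; half-tol=0.360, Σhalf²=0.129600
  -B: nom -19.570 → Σnom=-50.270; wc +0.050/-0.470 → slack +0.410/-0.830; half-tol=0.260, Σhalf²=0.197200
  +C: nom +20.280 → Σnom=-29.990; wc +0.139/-0.139 → slack +0.549/-0.969; half-tol=0.139, Σhalf²=0.216521
  -D: nom -22.860 → Σnom=-52.850; wc +0.430/-0.400 → slack +0.979/-1.369; half-tol=0.415, Σhalf²=0.388746
  +E: nom +14.200 → Σnom=-38.650; wc +0.370/-0.370 → slack +1.349/-1.739; half-tol=0.370, Σhalf²=0.525646
  +F: nom +4.400 → Σnom=-34.250; wc +0.450/-0.205 → slack +1.799/-1.944; half-tol=0.328, Σhalf²=0.632902
  -G: nom -18.600 → Σnom=-52.850; wc +0.110/-0.179 → slack +1.909/-2.123; half-tol=0.144, Σhalf²=0.653783
  -H: nom -34.900 → Σnom=-87.750; wc +0.129/-0.361 → slack +2.038/-2.484; half-tol=0.245, Σhalf²=0.713808
  -I: nom -44.300 → Σnom=-132.050; wc +0.317/-0.317 → slack +2.355/-2.801; half-tol=0.317, Σhalf²=0.814297
  +J: nom +26.900 → Σnom=-105.150; wc +0.420/-0.070 → slack +2.775/-2.871; half-tol=0.245, Σhalf²=0.874322
Nominal = -105.150. Worst-case = [-105.150 - 2.871, -105.150 + 2.775] = [-108.021, -102.375]. RSS = √0.874322 = 0.935.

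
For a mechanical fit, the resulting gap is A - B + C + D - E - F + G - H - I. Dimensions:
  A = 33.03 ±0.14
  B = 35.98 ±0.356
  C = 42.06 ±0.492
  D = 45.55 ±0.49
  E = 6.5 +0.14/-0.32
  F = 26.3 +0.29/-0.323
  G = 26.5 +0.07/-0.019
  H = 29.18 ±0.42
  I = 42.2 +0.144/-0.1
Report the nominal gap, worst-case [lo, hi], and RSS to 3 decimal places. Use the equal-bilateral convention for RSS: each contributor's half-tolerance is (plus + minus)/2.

nominal=6.980 wc=[4.489,9.691] rss=0.984

Stack each dimension's contribution:
  +A: nom +33.030 → Σnom=33.030; wc +0.140/-0.140 → slack +0.140/-0.140; half-tol=0.140, Σhalf²=0.019600
  -B: nom -35.980 → Σnom=-2.950; wc +0.356/-0.356 → slack +0.496/-0.496; half-tol=0.356, Σhalf²=0.146336
  +C: nom +42.060 → Σnom=39.110; wc +0.492/-0.492 → slack +0.988/-0.988; half-tol=0.492, Σhalf²=0.388400
  +D: nom +45.550 → Σnom=84.660; wc +0.490/-0.490 → slack +1.478/-1.478; half-tol=0.490, Σhalf²=0.628500
  -E: nom -6.500 → Σnom=78.160; wc +0.320/-0.140 → slack +1.798/-1.618; half-tol=0.230, Σhalf²=0.681400
  -F: nom -26.300 → Σnom=51.860; wc +0.323/-0.290 → slack +2.121/-1.908; half-tol=0.306, Σhalf²=0.775342
  +G: nom +26.500 → Σnom=78.360; wc +0.070/-0.019 → slack +2.191/-1.927; half-tol=0.045, Σhalf²=0.777323
  -H: nom -29.180 → Σnom=49.180; wc +0.420/-0.420 → slack +2.611/-2.347; half-tol=0.420, Σhalf²=0.953723
  -I: nom -42.200 → Σnom=6.980; wc +0.100/-0.144 → slack +2.711/-2.491; half-tol=0.122, Σhalf²=0.968607
Nominal = 6.980. Worst-case = [6.980 - 2.491, 6.980 + 2.711] = [4.489, 9.691]. RSS = √0.968607 = 0.984.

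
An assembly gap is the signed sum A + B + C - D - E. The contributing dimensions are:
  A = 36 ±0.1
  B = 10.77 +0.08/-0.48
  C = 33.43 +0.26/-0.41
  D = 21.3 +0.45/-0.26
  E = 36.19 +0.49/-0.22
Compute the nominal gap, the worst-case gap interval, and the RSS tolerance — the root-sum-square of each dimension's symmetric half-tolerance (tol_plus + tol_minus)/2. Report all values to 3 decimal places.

nominal=22.710 wc=[20.780,23.630] rss=0.673

Stack each dimension's contribution:
  +A: nom +36.000 → Σnom=36.000; wc +0.100/-0.100 → slack +0.100/-0.100; half-tol=0.100, Σhalf²=0.010000
  +B: nom +10.770 → Σnom=46.770; wc +0.080/-0.480 → slack +0.180/-0.580; half-tol=0.280, Σhalf²=0.088400
  +C: nom +33.430 → Σnom=80.200; wc +0.260/-0.410 → slack +0.440/-0.990; half-tol=0.335, Σhalf²=0.200625
  -D: nom -21.300 → Σnom=58.900; wc +0.260/-0.450 → slack +0.700/-1.440; half-tol=0.355, Σhalf²=0.326650
  -E: nom -36.190 → Σnom=22.710; wc +0.220/-0.490 → slack +0.920/-1.930; half-tol=0.355, Σhalf²=0.452675
Nominal = 22.710. Worst-case = [22.710 - 1.930, 22.710 + 0.920] = [20.780, 23.630]. RSS = √0.452675 = 0.673.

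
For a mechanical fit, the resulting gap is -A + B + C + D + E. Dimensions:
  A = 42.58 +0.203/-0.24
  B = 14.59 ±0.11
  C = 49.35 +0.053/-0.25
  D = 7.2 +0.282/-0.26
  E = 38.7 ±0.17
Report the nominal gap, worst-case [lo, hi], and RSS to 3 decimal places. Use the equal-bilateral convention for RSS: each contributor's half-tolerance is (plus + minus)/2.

nominal=67.260 wc=[66.267,68.115] rss=0.432

Stack each dimension's contribution:
  -A: nom -42.580 → Σnom=-42.580; wc +0.240/-0.203 → slack +0.240/-0.203; half-tol=0.222, Σhalf²=0.049062
  +B: nom +14.590 → Σnom=-27.990; wc +0.110/-0.110 → slack +0.350/-0.313; half-tol=0.110, Σhalf²=0.061162
  +C: nom +49.350 → Σnom=21.360; wc +0.053/-0.250 → slack +0.403/-0.563; half-tol=0.151, Σhalf²=0.084115
  +D: nom +7.200 → Σnom=28.560; wc +0.282/-0.260 → slack +0.685/-0.823; half-tol=0.271, Σhalf²=0.157556
  +E: nom +38.700 → Σnom=67.260; wc +0.170/-0.170 → slack +0.855/-0.993; half-tol=0.170, Σhalf²=0.186456
Nominal = 67.260. Worst-case = [67.260 - 0.993, 67.260 + 0.855] = [66.267, 68.115]. RSS = √0.186456 = 0.432.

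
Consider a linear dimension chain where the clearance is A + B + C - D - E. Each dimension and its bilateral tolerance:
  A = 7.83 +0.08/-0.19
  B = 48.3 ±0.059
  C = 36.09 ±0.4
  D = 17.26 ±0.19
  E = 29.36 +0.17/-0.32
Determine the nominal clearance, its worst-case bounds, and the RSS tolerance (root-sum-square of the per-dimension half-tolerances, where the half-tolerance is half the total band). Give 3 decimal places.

Stack each dimension's contribution:
  +A: nom +7.830 → Σnom=7.830; wc +0.080/-0.190 → slack +0.080/-0.190; half-tol=0.135, Σhalf²=0.018225
  +B: nom +48.300 → Σnom=56.130; wc +0.059/-0.059 → slack +0.139/-0.249; half-tol=0.059, Σhalf²=0.021706
  +C: nom +36.090 → Σnom=92.220; wc +0.400/-0.400 → slack +0.539/-0.649; half-tol=0.400, Σhalf²=0.181706
  -D: nom -17.260 → Σnom=74.960; wc +0.190/-0.190 → slack +0.729/-0.839; half-tol=0.190, Σhalf²=0.217806
  -E: nom -29.360 → Σnom=45.600; wc +0.320/-0.170 → slack +1.049/-1.009; half-tol=0.245, Σhalf²=0.277831
Nominal = 45.600. Worst-case = [45.600 - 1.009, 45.600 + 1.049] = [44.591, 46.649]. RSS = √0.277831 = 0.527.

nominal=45.600 wc=[44.591,46.649] rss=0.527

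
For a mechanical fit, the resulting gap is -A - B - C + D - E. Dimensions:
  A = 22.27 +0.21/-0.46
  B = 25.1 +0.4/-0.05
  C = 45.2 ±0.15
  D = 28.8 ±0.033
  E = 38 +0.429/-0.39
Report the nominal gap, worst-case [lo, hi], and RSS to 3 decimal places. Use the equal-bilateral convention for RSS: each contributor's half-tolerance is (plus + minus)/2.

nominal=-101.770 wc=[-102.992,-100.687] rss=0.595

Stack each dimension's contribution:
  -A: nom -22.270 → Σnom=-22.270; wc +0.460/-0.210 → slack +0.460/-0.210; half-tol=0.335, Σhalf²=0.112225
  -B: nom -25.100 → Σnom=-47.370; wc +0.050/-0.400 → slack +0.510/-0.610; half-tol=0.225, Σhalf²=0.162850
  -C: nom -45.200 → Σnom=-92.570; wc +0.150/-0.150 → slack +0.660/-0.760; half-tol=0.150, Σhalf²=0.185350
  +D: nom +28.800 → Σnom=-63.770; wc +0.033/-0.033 → slack +0.693/-0.793; half-tol=0.033, Σhalf²=0.186439
  -E: nom -38.000 → Σnom=-101.770; wc +0.390/-0.429 → slack +1.083/-1.222; half-tol=0.409, Σhalf²=0.354129
Nominal = -101.770. Worst-case = [-101.770 - 1.222, -101.770 + 1.083] = [-102.992, -100.687]. RSS = √0.354129 = 0.595.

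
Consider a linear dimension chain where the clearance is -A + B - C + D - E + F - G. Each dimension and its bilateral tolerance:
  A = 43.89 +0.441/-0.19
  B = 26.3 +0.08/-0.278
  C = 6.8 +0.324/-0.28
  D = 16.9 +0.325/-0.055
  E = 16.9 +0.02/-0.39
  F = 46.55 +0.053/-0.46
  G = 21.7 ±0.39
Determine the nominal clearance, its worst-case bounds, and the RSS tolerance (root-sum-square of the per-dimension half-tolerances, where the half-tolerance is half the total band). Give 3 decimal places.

nominal=0.460 wc=[-1.508,2.168] rss=0.720

Stack each dimension's contribution:
  -A: nom -43.890 → Σnom=-43.890; wc +0.190/-0.441 → slack +0.190/-0.441; half-tol=0.316, Σhalf²=0.099540
  +B: nom +26.300 → Σnom=-17.590; wc +0.080/-0.278 → slack +0.270/-0.719; half-tol=0.179, Σhalf²=0.131581
  -C: nom -6.800 → Σnom=-24.390; wc +0.280/-0.324 → slack +0.550/-1.043; half-tol=0.302, Σhalf²=0.222785
  +D: nom +16.900 → Σnom=-7.490; wc +0.325/-0.055 → slack +0.875/-1.098; half-tol=0.190, Σhalf²=0.258885
  -E: nom -16.900 → Σnom=-24.390; wc +0.390/-0.020 → slack +1.265/-1.118; half-tol=0.205, Σhalf²=0.300910
  +F: nom +46.550 → Σnom=22.160; wc +0.053/-0.460 → slack +1.318/-1.578; half-tol=0.257, Σhalf²=0.366703
  -G: nom -21.700 → Σnom=0.460; wc +0.390/-0.390 → slack +1.708/-1.968; half-tol=0.390, Σhalf²=0.518803
Nominal = 0.460. Worst-case = [0.460 - 1.968, 0.460 + 1.708] = [-1.508, 2.168]. RSS = √0.518803 = 0.720.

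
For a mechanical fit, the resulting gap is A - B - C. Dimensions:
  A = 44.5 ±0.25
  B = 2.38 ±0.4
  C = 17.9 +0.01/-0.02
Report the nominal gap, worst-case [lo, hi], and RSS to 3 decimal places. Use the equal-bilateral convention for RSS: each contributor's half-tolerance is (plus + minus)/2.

nominal=24.220 wc=[23.560,24.890] rss=0.472

Stack each dimension's contribution:
  +A: nom +44.500 → Σnom=44.500; wc +0.250/-0.250 → slack +0.250/-0.250; half-tol=0.250, Σhalf²=0.062500
  -B: nom -2.380 → Σnom=42.120; wc +0.400/-0.400 → slack +0.650/-0.650; half-tol=0.400, Σhalf²=0.222500
  -C: nom -17.900 → Σnom=24.220; wc +0.020/-0.010 → slack +0.670/-0.660; half-tol=0.015, Σhalf²=0.222725
Nominal = 24.220. Worst-case = [24.220 - 0.660, 24.220 + 0.670] = [23.560, 24.890]. RSS = √0.222725 = 0.472.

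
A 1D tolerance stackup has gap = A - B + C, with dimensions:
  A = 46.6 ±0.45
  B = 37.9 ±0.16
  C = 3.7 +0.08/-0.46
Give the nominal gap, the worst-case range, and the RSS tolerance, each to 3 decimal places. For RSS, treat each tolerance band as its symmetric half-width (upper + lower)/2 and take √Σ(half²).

Stack each dimension's contribution:
  +A: nom +46.600 → Σnom=46.600; wc +0.450/-0.450 → slack +0.450/-0.450; half-tol=0.450, Σhalf²=0.202500
  -B: nom -37.900 → Σnom=8.700; wc +0.160/-0.160 → slack +0.610/-0.610; half-tol=0.160, Σhalf²=0.228100
  +C: nom +3.700 → Σnom=12.400; wc +0.080/-0.460 → slack +0.690/-1.070; half-tol=0.270, Σhalf²=0.301000
Nominal = 12.400. Worst-case = [12.400 - 1.070, 12.400 + 0.690] = [11.330, 13.090]. RSS = √0.301000 = 0.549.

nominal=12.400 wc=[11.330,13.090] rss=0.549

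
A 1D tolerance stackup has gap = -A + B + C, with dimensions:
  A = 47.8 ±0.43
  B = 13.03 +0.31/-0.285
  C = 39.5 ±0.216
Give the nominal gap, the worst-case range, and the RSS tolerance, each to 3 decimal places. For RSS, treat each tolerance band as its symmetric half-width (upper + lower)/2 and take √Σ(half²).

nominal=4.730 wc=[3.799,5.686] rss=0.566

Stack each dimension's contribution:
  -A: nom -47.800 → Σnom=-47.800; wc +0.430/-0.430 → slack +0.430/-0.430; half-tol=0.430, Σhalf²=0.184900
  +B: nom +13.030 → Σnom=-34.770; wc +0.310/-0.285 → slack +0.740/-0.715; half-tol=0.297, Σhalf²=0.273406
  +C: nom +39.500 → Σnom=4.730; wc +0.216/-0.216 → slack +0.956/-0.931; half-tol=0.216, Σhalf²=0.320062
Nominal = 4.730. Worst-case = [4.730 - 0.931, 4.730 + 0.956] = [3.799, 5.686]. RSS = √0.320062 = 0.566.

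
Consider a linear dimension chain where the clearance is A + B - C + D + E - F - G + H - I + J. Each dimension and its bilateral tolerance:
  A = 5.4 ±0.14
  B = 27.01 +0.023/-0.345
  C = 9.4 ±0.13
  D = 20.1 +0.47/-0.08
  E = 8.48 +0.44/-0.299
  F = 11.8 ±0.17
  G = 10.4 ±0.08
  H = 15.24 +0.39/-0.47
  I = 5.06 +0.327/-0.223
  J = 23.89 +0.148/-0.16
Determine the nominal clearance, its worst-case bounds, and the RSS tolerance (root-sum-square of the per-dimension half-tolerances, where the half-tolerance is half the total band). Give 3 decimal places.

Stack each dimension's contribution:
  +A: nom +5.400 → Σnom=5.400; wc +0.140/-0.140 → slack +0.140/-0.140; half-tol=0.140, Σhalf²=0.019600
  +B: nom +27.010 → Σnom=32.410; wc +0.023/-0.345 → slack +0.163/-0.485; half-tol=0.184, Σhalf²=0.053456
  -C: nom -9.400 → Σnom=23.010; wc +0.130/-0.130 → slack +0.293/-0.615; half-tol=0.130, Σhalf²=0.070356
  +D: nom +20.100 → Σnom=43.110; wc +0.470/-0.080 → slack +0.763/-0.695; half-tol=0.275, Σhalf²=0.145981
  +E: nom +8.480 → Σnom=51.590; wc +0.440/-0.299 → slack +1.203/-0.994; half-tol=0.369, Σhalf²=0.282511
  -F: nom -11.800 → Σnom=39.790; wc +0.170/-0.170 → slack +1.373/-1.164; half-tol=0.170, Σhalf²=0.311411
  -G: nom -10.400 → Σnom=29.390; wc +0.080/-0.080 → slack +1.453/-1.244; half-tol=0.080, Σhalf²=0.317811
  +H: nom +15.240 → Σnom=44.630; wc +0.390/-0.470 → slack +1.843/-1.714; half-tol=0.430, Σhalf²=0.502711
  -I: nom -5.060 → Σnom=39.570; wc +0.223/-0.327 → slack +2.066/-2.041; half-tol=0.275, Σhalf²=0.578336
  +J: nom +23.890 → Σnom=63.460; wc +0.148/-0.160 → slack +2.214/-2.201; half-tol=0.154, Σhalf²=0.602052
Nominal = 63.460. Worst-case = [63.460 - 2.201, 63.460 + 2.214] = [61.259, 65.674]. RSS = √0.602052 = 0.776.

nominal=63.460 wc=[61.259,65.674] rss=0.776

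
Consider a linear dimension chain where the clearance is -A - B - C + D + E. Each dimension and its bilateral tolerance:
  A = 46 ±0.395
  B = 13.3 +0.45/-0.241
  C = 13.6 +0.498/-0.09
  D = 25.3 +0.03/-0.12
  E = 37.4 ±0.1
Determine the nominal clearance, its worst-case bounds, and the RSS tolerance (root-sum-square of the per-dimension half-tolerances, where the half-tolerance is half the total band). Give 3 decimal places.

nominal=-10.200 wc=[-11.763,-9.344] rss=0.614

Stack each dimension's contribution:
  -A: nom -46.000 → Σnom=-46.000; wc +0.395/-0.395 → slack +0.395/-0.395; half-tol=0.395, Σhalf²=0.156025
  -B: nom -13.300 → Σnom=-59.300; wc +0.241/-0.450 → slack +0.636/-0.845; half-tol=0.346, Σhalf²=0.275395
  -C: nom -13.600 → Σnom=-72.900; wc +0.090/-0.498 → slack +0.726/-1.343; half-tol=0.294, Σhalf²=0.361831
  +D: nom +25.300 → Σnom=-47.600; wc +0.030/-0.120 → slack +0.756/-1.463; half-tol=0.075, Σhalf²=0.367456
  +E: nom +37.400 → Σnom=-10.200; wc +0.100/-0.100 → slack +0.856/-1.563; half-tol=0.100, Σhalf²=0.377456
Nominal = -10.200. Worst-case = [-10.200 - 1.563, -10.200 + 0.856] = [-11.763, -9.344]. RSS = √0.377456 = 0.614.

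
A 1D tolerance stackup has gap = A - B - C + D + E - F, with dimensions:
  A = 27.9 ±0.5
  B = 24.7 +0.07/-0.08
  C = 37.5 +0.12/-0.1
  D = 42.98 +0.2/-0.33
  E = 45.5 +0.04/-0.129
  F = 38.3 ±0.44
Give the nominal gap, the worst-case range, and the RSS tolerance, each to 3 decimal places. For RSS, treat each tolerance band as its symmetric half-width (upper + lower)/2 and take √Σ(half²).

nominal=15.880 wc=[14.291,17.240] rss=0.734

Stack each dimension's contribution:
  +A: nom +27.900 → Σnom=27.900; wc +0.500/-0.500 → slack +0.500/-0.500; half-tol=0.500, Σhalf²=0.250000
  -B: nom -24.700 → Σnom=3.200; wc +0.080/-0.070 → slack +0.580/-0.570; half-tol=0.075, Σhalf²=0.255625
  -C: nom -37.500 → Σnom=-34.300; wc +0.100/-0.120 → slack +0.680/-0.690; half-tol=0.110, Σhalf²=0.267725
  +D: nom +42.980 → Σnom=8.680; wc +0.200/-0.330 → slack +0.880/-1.020; half-tol=0.265, Σhalf²=0.337950
  +E: nom +45.500 → Σnom=54.180; wc +0.040/-0.129 → slack +0.920/-1.149; half-tol=0.085, Σhalf²=0.345090
  -F: nom -38.300 → Σnom=15.880; wc +0.440/-0.440 → slack +1.360/-1.589; half-tol=0.440, Σhalf²=0.538690
Nominal = 15.880. Worst-case = [15.880 - 1.589, 15.880 + 1.360] = [14.291, 17.240]. RSS = √0.538690 = 0.734.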